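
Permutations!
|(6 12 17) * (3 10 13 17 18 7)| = |(3 10 13 17 6 12 18 7)| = 8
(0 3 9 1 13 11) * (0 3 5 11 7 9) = (0 5 11 3)(1 13 7 9) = [5, 13, 2, 0, 4, 11, 6, 9, 8, 1, 10, 3, 12, 7]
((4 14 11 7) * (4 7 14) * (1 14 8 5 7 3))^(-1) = (1 3 7 5 8 11 14)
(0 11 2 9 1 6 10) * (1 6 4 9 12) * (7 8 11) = (0 7 8 11 2 12 1 4 9 6 10) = [7, 4, 12, 3, 9, 5, 10, 8, 11, 6, 0, 2, 1]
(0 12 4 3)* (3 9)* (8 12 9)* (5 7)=(0 9 3)(4 8 12)(5 7)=[9, 1, 2, 0, 8, 7, 6, 5, 12, 3, 10, 11, 4]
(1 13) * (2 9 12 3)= (1 13)(2 9 12 3)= [0, 13, 9, 2, 4, 5, 6, 7, 8, 12, 10, 11, 3, 1]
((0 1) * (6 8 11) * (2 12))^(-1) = ((0 1)(2 12)(6 8 11))^(-1) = (0 1)(2 12)(6 11 8)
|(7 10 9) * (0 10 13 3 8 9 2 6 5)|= |(0 10 2 6 5)(3 8 9 7 13)|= 5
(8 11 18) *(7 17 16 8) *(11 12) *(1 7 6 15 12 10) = [0, 7, 2, 3, 4, 5, 15, 17, 10, 9, 1, 18, 11, 13, 14, 12, 8, 16, 6] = (1 7 17 16 8 10)(6 15 12 11 18)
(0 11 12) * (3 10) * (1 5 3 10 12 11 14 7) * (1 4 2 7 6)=(0 14 6 1 5 3 12)(2 7 4)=[14, 5, 7, 12, 2, 3, 1, 4, 8, 9, 10, 11, 0, 13, 6]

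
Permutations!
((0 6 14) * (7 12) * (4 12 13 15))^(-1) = (0 14 6)(4 15 13 7 12)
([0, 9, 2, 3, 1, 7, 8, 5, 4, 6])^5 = [0, 1, 2, 3, 4, 7, 6, 5, 8, 9]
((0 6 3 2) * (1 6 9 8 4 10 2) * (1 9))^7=(0 10 8 3 1 2 4 9 6)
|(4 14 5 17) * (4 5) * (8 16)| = |(4 14)(5 17)(8 16)| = 2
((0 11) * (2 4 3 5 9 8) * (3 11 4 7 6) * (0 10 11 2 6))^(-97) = ((0 4 2 7)(3 5 9 8 6)(10 11))^(-97) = (0 7 2 4)(3 8 5 6 9)(10 11)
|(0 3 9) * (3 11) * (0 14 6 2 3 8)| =|(0 11 8)(2 3 9 14 6)| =15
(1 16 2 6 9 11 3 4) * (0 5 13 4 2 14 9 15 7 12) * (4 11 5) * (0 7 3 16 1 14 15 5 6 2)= (0 4 14 9 6 5 13 11 16 15 3)(7 12)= [4, 1, 2, 0, 14, 13, 5, 12, 8, 6, 10, 16, 7, 11, 9, 3, 15]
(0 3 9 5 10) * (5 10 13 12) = [3, 1, 2, 9, 4, 13, 6, 7, 8, 10, 0, 11, 5, 12] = (0 3 9 10)(5 13 12)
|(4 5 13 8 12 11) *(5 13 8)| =|(4 13 5 8 12 11)| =6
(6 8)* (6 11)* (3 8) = (3 8 11 6) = [0, 1, 2, 8, 4, 5, 3, 7, 11, 9, 10, 6]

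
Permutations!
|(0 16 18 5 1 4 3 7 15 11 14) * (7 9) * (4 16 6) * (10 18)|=45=|(0 6 4 3 9 7 15 11 14)(1 16 10 18 5)|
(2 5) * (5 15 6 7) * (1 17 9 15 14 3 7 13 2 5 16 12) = (1 17 9 15 6 13 2 14 3 7 16 12) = [0, 17, 14, 7, 4, 5, 13, 16, 8, 15, 10, 11, 1, 2, 3, 6, 12, 9]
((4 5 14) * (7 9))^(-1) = ((4 5 14)(7 9))^(-1) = (4 14 5)(7 9)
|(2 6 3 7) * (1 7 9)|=|(1 7 2 6 3 9)|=6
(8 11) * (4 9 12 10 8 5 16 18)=(4 9 12 10 8 11 5 16 18)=[0, 1, 2, 3, 9, 16, 6, 7, 11, 12, 8, 5, 10, 13, 14, 15, 18, 17, 4]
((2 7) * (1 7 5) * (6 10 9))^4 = (6 10 9)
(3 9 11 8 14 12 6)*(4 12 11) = (3 9 4 12 6)(8 14 11) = [0, 1, 2, 9, 12, 5, 3, 7, 14, 4, 10, 8, 6, 13, 11]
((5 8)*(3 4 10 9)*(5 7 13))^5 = (3 4 10 9)(5 8 7 13)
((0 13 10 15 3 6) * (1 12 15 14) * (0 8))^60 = ((0 13 10 14 1 12 15 3 6 8))^60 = (15)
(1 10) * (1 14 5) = [0, 10, 2, 3, 4, 1, 6, 7, 8, 9, 14, 11, 12, 13, 5] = (1 10 14 5)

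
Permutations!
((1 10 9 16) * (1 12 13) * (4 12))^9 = (1 9 4 13 10 16 12) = ((1 10 9 16 4 12 13))^9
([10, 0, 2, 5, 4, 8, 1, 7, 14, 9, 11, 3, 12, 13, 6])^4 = (0 5 1 3 6 11 14 10 8)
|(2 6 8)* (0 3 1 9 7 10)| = 6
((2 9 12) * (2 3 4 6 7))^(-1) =((2 9 12 3 4 6 7))^(-1) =(2 7 6 4 3 12 9)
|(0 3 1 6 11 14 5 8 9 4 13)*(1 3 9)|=|(0 9 4 13)(1 6 11 14 5 8)|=12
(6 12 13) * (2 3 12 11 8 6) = (2 3 12 13)(6 11 8) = [0, 1, 3, 12, 4, 5, 11, 7, 6, 9, 10, 8, 13, 2]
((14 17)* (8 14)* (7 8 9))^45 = ((7 8 14 17 9))^45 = (17)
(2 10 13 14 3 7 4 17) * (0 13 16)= (0 13 14 3 7 4 17 2 10 16)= [13, 1, 10, 7, 17, 5, 6, 4, 8, 9, 16, 11, 12, 14, 3, 15, 0, 2]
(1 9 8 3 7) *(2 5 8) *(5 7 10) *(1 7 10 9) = [0, 1, 10, 9, 4, 8, 6, 7, 3, 2, 5] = (2 10 5 8 3 9)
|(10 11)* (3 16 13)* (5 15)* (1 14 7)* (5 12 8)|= |(1 14 7)(3 16 13)(5 15 12 8)(10 11)|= 12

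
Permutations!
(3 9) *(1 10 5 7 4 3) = (1 10 5 7 4 3 9) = [0, 10, 2, 9, 3, 7, 6, 4, 8, 1, 5]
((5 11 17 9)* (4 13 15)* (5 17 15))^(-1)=((4 13 5 11 15)(9 17))^(-1)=(4 15 11 5 13)(9 17)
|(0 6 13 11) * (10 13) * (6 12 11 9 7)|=|(0 12 11)(6 10 13 9 7)|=15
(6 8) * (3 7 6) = (3 7 6 8) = [0, 1, 2, 7, 4, 5, 8, 6, 3]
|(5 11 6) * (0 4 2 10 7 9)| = 6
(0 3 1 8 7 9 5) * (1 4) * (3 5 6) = (0 5)(1 8 7 9 6 3 4) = [5, 8, 2, 4, 1, 0, 3, 9, 7, 6]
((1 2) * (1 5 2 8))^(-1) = ((1 8)(2 5))^(-1) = (1 8)(2 5)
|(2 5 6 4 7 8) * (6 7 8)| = |(2 5 7 6 4 8)| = 6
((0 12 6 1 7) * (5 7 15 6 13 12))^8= ((0 5 7)(1 15 6)(12 13))^8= (0 7 5)(1 6 15)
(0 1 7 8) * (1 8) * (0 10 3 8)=(1 7)(3 8 10)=[0, 7, 2, 8, 4, 5, 6, 1, 10, 9, 3]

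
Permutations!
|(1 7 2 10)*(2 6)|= 5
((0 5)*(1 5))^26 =(0 5 1)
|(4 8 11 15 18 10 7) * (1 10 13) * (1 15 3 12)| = |(1 10 7 4 8 11 3 12)(13 15 18)| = 24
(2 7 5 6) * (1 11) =(1 11)(2 7 5 6) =[0, 11, 7, 3, 4, 6, 2, 5, 8, 9, 10, 1]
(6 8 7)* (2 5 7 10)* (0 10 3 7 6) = (0 10 2 5 6 8 3 7) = [10, 1, 5, 7, 4, 6, 8, 0, 3, 9, 2]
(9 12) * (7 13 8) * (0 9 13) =(0 9 12 13 8 7) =[9, 1, 2, 3, 4, 5, 6, 0, 7, 12, 10, 11, 13, 8]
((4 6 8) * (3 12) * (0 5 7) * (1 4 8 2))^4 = ((0 5 7)(1 4 6 2)(3 12))^4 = (12)(0 5 7)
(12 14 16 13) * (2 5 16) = (2 5 16 13 12 14) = [0, 1, 5, 3, 4, 16, 6, 7, 8, 9, 10, 11, 14, 12, 2, 15, 13]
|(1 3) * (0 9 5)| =6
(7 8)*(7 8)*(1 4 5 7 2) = (8)(1 4 5 7 2) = [0, 4, 1, 3, 5, 7, 6, 2, 8]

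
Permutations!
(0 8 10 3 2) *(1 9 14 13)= (0 8 10 3 2)(1 9 14 13)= [8, 9, 0, 2, 4, 5, 6, 7, 10, 14, 3, 11, 12, 1, 13]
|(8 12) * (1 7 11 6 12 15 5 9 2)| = |(1 7 11 6 12 8 15 5 9 2)| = 10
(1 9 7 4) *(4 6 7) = (1 9 4)(6 7) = [0, 9, 2, 3, 1, 5, 7, 6, 8, 4]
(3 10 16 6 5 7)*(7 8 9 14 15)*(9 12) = (3 10 16 6 5 8 12 9 14 15 7) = [0, 1, 2, 10, 4, 8, 5, 3, 12, 14, 16, 11, 9, 13, 15, 7, 6]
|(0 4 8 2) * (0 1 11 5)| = |(0 4 8 2 1 11 5)| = 7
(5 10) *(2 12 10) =(2 12 10 5) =[0, 1, 12, 3, 4, 2, 6, 7, 8, 9, 5, 11, 10]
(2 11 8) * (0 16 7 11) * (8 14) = (0 16 7 11 14 8 2) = [16, 1, 0, 3, 4, 5, 6, 11, 2, 9, 10, 14, 12, 13, 8, 15, 7]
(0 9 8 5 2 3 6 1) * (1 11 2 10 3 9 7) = (0 7 1)(2 9 8 5 10 3 6 11) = [7, 0, 9, 6, 4, 10, 11, 1, 5, 8, 3, 2]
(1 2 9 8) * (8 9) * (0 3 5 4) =[3, 2, 8, 5, 0, 4, 6, 7, 1, 9] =(9)(0 3 5 4)(1 2 8)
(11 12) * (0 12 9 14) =(0 12 11 9 14) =[12, 1, 2, 3, 4, 5, 6, 7, 8, 14, 10, 9, 11, 13, 0]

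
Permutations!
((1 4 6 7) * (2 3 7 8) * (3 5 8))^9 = ((1 4 6 3 7)(2 5 8))^9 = (8)(1 7 3 6 4)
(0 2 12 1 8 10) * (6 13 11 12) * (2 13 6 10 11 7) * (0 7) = [13, 8, 10, 3, 4, 5, 6, 2, 11, 9, 7, 12, 1, 0] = (0 13)(1 8 11 12)(2 10 7)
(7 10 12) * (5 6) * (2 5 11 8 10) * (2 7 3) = (2 5 6 11 8 10 12 3) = [0, 1, 5, 2, 4, 6, 11, 7, 10, 9, 12, 8, 3]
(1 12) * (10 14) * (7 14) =(1 12)(7 14 10) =[0, 12, 2, 3, 4, 5, 6, 14, 8, 9, 7, 11, 1, 13, 10]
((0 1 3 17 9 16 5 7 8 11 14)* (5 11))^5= (0 16 3 14 9 1 11 17)(5 8 7)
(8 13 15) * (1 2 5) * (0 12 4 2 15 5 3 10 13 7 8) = [12, 15, 3, 10, 2, 1, 6, 8, 7, 9, 13, 11, 4, 5, 14, 0] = (0 12 4 2 3 10 13 5 1 15)(7 8)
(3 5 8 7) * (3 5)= [0, 1, 2, 3, 4, 8, 6, 5, 7]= (5 8 7)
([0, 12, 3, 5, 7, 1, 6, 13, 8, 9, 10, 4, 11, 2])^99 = (13)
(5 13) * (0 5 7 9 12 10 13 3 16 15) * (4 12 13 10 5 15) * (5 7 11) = [15, 1, 2, 16, 12, 3, 6, 9, 8, 13, 10, 5, 7, 11, 14, 0, 4] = (0 15)(3 16 4 12 7 9 13 11 5)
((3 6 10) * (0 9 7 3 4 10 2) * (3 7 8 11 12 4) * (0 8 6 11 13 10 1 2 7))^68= (1 3 2 11 8 12 13 4 10)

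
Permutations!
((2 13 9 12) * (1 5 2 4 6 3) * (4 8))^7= (1 4 9 5 6 12 2 3 8 13)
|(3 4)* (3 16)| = |(3 4 16)| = 3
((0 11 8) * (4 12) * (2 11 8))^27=((0 8)(2 11)(4 12))^27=(0 8)(2 11)(4 12)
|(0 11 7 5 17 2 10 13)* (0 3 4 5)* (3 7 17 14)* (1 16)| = |(0 11 17 2 10 13 7)(1 16)(3 4 5 14)| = 28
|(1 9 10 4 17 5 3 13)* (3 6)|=9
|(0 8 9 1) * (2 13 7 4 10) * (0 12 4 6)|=|(0 8 9 1 12 4 10 2 13 7 6)|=11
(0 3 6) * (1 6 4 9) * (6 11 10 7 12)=(0 3 4 9 1 11 10 7 12 6)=[3, 11, 2, 4, 9, 5, 0, 12, 8, 1, 7, 10, 6]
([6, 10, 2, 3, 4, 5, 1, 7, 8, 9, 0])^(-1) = (0 10 1 6)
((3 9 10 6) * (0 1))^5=((0 1)(3 9 10 6))^5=(0 1)(3 9 10 6)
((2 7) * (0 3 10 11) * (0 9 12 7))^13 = (0 12 10 2 9 3 7 11)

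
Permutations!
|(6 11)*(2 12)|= 2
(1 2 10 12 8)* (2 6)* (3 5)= (1 6 2 10 12 8)(3 5)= [0, 6, 10, 5, 4, 3, 2, 7, 1, 9, 12, 11, 8]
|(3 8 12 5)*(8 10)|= |(3 10 8 12 5)|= 5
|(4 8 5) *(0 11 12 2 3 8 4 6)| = |(0 11 12 2 3 8 5 6)| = 8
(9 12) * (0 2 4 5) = [2, 1, 4, 3, 5, 0, 6, 7, 8, 12, 10, 11, 9] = (0 2 4 5)(9 12)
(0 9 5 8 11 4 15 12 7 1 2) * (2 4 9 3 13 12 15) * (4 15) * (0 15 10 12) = [3, 10, 15, 13, 2, 8, 6, 1, 11, 5, 12, 9, 7, 0, 14, 4] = (0 3 13)(1 10 12 7)(2 15 4)(5 8 11 9)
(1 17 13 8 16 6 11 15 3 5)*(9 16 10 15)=(1 17 13 8 10 15 3 5)(6 11 9 16)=[0, 17, 2, 5, 4, 1, 11, 7, 10, 16, 15, 9, 12, 8, 14, 3, 6, 13]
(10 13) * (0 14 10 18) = (0 14 10 13 18) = [14, 1, 2, 3, 4, 5, 6, 7, 8, 9, 13, 11, 12, 18, 10, 15, 16, 17, 0]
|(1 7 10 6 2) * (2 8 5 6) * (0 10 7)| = |(0 10 2 1)(5 6 8)| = 12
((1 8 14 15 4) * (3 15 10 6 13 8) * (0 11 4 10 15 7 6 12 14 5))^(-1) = (0 5 8 13 6 7 3 1 4 11)(10 15 14 12)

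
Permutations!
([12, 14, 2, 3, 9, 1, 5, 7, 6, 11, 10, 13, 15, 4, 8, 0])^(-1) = (0 15 12)(1 5 6 8 14)(4 13 11 9)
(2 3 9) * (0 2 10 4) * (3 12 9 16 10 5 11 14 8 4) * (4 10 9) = (0 2 12 4)(3 16 9 5 11 14 8 10) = [2, 1, 12, 16, 0, 11, 6, 7, 10, 5, 3, 14, 4, 13, 8, 15, 9]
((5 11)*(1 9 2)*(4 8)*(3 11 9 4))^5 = (1 5 8 2 11 4 9 3)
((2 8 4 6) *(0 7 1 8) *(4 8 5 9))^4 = (0 9)(1 6)(2 5)(4 7)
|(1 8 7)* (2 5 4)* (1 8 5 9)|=10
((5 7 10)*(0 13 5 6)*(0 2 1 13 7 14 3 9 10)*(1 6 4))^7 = (0 7)(1 4 10 9 3 14 5 13)(2 6)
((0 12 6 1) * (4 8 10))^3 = ((0 12 6 1)(4 8 10))^3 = (0 1 6 12)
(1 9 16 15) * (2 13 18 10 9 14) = [0, 14, 13, 3, 4, 5, 6, 7, 8, 16, 9, 11, 12, 18, 2, 1, 15, 17, 10] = (1 14 2 13 18 10 9 16 15)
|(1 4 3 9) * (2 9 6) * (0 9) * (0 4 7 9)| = |(1 7 9)(2 4 3 6)| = 12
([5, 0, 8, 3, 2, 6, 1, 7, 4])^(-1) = (0 1 6 5)(2 4 8)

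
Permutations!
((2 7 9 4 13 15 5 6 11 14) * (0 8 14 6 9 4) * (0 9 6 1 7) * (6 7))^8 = ((0 8 14 2)(1 6 11)(4 13 15 5 7))^8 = (1 11 6)(4 5 13 7 15)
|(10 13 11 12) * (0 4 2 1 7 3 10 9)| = |(0 4 2 1 7 3 10 13 11 12 9)| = 11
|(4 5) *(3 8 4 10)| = 5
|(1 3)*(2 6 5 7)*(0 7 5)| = |(0 7 2 6)(1 3)| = 4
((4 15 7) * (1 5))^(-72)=(15)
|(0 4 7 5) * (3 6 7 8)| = |(0 4 8 3 6 7 5)| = 7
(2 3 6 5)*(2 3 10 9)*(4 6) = [0, 1, 10, 4, 6, 3, 5, 7, 8, 2, 9] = (2 10 9)(3 4 6 5)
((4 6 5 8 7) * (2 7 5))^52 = ((2 7 4 6)(5 8))^52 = (8)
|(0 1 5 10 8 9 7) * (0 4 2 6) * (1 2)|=|(0 2 6)(1 5 10 8 9 7 4)|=21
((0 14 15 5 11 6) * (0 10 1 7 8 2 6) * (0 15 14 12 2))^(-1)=(0 8 7 1 10 6 2 12)(5 15 11)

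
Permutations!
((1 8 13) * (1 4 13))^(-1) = ((1 8)(4 13))^(-1) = (1 8)(4 13)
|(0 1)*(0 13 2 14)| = |(0 1 13 2 14)| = 5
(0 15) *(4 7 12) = [15, 1, 2, 3, 7, 5, 6, 12, 8, 9, 10, 11, 4, 13, 14, 0] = (0 15)(4 7 12)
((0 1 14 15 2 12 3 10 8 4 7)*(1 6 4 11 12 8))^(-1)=(0 7 4 6)(1 10 3 12 11 8 2 15 14)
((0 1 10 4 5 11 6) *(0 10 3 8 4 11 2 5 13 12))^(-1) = (0 12 13 4 8 3 1)(2 5)(6 11 10) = ((0 1 3 8 4 13 12)(2 5)(6 10 11))^(-1)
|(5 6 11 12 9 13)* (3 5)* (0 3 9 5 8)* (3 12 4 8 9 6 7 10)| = 12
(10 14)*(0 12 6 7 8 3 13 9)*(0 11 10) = (0 12 6 7 8 3 13 9 11 10 14) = [12, 1, 2, 13, 4, 5, 7, 8, 3, 11, 14, 10, 6, 9, 0]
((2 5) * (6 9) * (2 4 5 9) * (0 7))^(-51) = (9)(0 7)(4 5)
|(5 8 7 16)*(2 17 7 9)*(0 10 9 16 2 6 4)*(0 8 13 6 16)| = 9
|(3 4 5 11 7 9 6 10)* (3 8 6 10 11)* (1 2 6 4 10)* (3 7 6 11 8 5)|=11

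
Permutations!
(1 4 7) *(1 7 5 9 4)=(4 5 9)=[0, 1, 2, 3, 5, 9, 6, 7, 8, 4]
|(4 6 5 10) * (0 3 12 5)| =7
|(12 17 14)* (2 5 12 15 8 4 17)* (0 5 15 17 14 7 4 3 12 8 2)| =|(0 5 8 3 12)(2 15)(4 14 17 7)| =20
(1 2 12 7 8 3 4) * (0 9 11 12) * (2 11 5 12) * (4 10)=(0 9 5 12 7 8 3 10 4 1 11 2)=[9, 11, 0, 10, 1, 12, 6, 8, 3, 5, 4, 2, 7]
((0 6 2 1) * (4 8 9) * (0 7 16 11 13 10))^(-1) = (0 10 13 11 16 7 1 2 6)(4 9 8)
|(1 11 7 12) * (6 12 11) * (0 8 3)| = 6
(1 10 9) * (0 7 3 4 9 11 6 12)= (0 7 3 4 9 1 10 11 6 12)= [7, 10, 2, 4, 9, 5, 12, 3, 8, 1, 11, 6, 0]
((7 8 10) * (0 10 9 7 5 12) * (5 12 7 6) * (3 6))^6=(12)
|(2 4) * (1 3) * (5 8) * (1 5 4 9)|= |(1 3 5 8 4 2 9)|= 7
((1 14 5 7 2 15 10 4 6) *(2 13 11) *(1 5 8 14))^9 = (15)(8 14) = ((2 15 10 4 6 5 7 13 11)(8 14))^9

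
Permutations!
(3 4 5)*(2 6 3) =(2 6 3 4 5) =[0, 1, 6, 4, 5, 2, 3]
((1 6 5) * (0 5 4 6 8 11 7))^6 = ((0 5 1 8 11 7)(4 6))^6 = (11)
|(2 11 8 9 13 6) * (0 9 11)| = 10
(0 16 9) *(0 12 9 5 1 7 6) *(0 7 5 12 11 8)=(0 16 12 9 11 8)(1 5)(6 7)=[16, 5, 2, 3, 4, 1, 7, 6, 0, 11, 10, 8, 9, 13, 14, 15, 12]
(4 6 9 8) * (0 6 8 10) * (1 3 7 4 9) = (0 6 1 3 7 4 8 9 10) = [6, 3, 2, 7, 8, 5, 1, 4, 9, 10, 0]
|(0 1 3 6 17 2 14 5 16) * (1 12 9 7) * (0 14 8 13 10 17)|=|(0 12 9 7 1 3 6)(2 8 13 10 17)(5 16 14)|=105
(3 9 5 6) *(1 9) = [0, 9, 2, 1, 4, 6, 3, 7, 8, 5] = (1 9 5 6 3)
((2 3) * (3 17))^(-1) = ((2 17 3))^(-1) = (2 3 17)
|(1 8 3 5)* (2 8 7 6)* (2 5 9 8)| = 12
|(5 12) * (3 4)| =|(3 4)(5 12)| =2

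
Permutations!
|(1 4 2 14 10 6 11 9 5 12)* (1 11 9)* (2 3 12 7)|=35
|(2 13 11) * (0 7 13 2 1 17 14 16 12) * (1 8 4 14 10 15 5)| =|(0 7 13 11 8 4 14 16 12)(1 17 10 15 5)| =45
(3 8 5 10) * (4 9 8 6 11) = (3 6 11 4 9 8 5 10) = [0, 1, 2, 6, 9, 10, 11, 7, 5, 8, 3, 4]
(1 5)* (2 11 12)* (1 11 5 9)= (1 9)(2 5 11 12)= [0, 9, 5, 3, 4, 11, 6, 7, 8, 1, 10, 12, 2]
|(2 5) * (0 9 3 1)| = |(0 9 3 1)(2 5)| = 4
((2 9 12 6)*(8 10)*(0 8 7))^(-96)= ((0 8 10 7)(2 9 12 6))^(-96)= (12)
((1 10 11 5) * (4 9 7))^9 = (1 10 11 5)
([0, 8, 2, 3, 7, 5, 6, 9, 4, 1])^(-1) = [0, 9, 2, 3, 8, 5, 6, 4, 1, 7]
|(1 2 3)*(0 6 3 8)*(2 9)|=7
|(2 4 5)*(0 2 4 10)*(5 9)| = |(0 2 10)(4 9 5)| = 3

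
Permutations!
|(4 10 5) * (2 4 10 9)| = |(2 4 9)(5 10)| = 6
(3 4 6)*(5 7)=(3 4 6)(5 7)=[0, 1, 2, 4, 6, 7, 3, 5]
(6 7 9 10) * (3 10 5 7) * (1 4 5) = (1 4 5 7 9)(3 10 6) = [0, 4, 2, 10, 5, 7, 3, 9, 8, 1, 6]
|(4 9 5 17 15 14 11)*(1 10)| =14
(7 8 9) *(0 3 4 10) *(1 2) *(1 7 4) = (0 3 1 2 7 8 9 4 10) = [3, 2, 7, 1, 10, 5, 6, 8, 9, 4, 0]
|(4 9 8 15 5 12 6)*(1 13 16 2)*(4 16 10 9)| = 11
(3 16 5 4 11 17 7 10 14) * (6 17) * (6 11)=(3 16 5 4 6 17 7 10 14)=[0, 1, 2, 16, 6, 4, 17, 10, 8, 9, 14, 11, 12, 13, 3, 15, 5, 7]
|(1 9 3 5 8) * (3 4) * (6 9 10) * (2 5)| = 9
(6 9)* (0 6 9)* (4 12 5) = [6, 1, 2, 3, 12, 4, 0, 7, 8, 9, 10, 11, 5] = (0 6)(4 12 5)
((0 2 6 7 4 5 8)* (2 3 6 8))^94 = ((0 3 6 7 4 5 2 8))^94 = (0 2 4 6)(3 8 5 7)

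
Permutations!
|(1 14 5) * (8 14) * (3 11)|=4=|(1 8 14 5)(3 11)|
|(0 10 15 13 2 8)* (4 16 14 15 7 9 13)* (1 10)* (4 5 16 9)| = 36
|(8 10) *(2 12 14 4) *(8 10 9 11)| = |(2 12 14 4)(8 9 11)| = 12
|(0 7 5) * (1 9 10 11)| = |(0 7 5)(1 9 10 11)| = 12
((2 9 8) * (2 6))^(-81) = (2 6 8 9)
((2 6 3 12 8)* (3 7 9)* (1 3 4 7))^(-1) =(1 6 2 8 12 3)(4 9 7)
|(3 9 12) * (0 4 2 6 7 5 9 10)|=|(0 4 2 6 7 5 9 12 3 10)|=10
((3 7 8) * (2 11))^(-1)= (2 11)(3 8 7)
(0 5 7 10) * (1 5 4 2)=(0 4 2 1 5 7 10)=[4, 5, 1, 3, 2, 7, 6, 10, 8, 9, 0]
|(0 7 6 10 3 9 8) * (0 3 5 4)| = |(0 7 6 10 5 4)(3 9 8)| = 6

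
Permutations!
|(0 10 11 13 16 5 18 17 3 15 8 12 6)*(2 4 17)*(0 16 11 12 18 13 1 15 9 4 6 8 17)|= |(0 10 12 8 18 2 6 16 5 13 11 1 15 17 3 9 4)|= 17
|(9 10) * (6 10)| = 3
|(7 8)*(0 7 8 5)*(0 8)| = |(0 7 5 8)| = 4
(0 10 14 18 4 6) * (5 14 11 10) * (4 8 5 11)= (0 11 10 4 6)(5 14 18 8)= [11, 1, 2, 3, 6, 14, 0, 7, 5, 9, 4, 10, 12, 13, 18, 15, 16, 17, 8]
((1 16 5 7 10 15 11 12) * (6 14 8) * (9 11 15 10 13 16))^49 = ((1 9 11 12)(5 7 13 16)(6 14 8))^49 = (1 9 11 12)(5 7 13 16)(6 14 8)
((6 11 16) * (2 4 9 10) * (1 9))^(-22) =(1 2 9 4 10)(6 16 11)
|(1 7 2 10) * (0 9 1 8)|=|(0 9 1 7 2 10 8)|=7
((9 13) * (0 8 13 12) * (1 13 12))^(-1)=(0 12 8)(1 9 13)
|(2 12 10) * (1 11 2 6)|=6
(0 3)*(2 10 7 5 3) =[2, 1, 10, 0, 4, 3, 6, 5, 8, 9, 7] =(0 2 10 7 5 3)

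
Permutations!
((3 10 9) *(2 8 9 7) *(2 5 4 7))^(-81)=(2 10 3 9 8)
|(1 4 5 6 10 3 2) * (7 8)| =|(1 4 5 6 10 3 2)(7 8)| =14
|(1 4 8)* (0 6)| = 6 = |(0 6)(1 4 8)|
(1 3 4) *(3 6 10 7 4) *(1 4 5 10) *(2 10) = [0, 6, 10, 3, 4, 2, 1, 5, 8, 9, 7] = (1 6)(2 10 7 5)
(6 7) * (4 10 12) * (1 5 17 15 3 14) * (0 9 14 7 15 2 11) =(0 9 14 1 5 17 2 11)(3 7 6 15)(4 10 12) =[9, 5, 11, 7, 10, 17, 15, 6, 8, 14, 12, 0, 4, 13, 1, 3, 16, 2]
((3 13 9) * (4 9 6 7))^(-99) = ((3 13 6 7 4 9))^(-99) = (3 7)(4 13)(6 9)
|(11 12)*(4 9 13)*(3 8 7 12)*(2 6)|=30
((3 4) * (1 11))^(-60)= ((1 11)(3 4))^(-60)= (11)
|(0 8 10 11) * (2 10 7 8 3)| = |(0 3 2 10 11)(7 8)| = 10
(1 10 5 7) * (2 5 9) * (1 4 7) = (1 10 9 2 5)(4 7) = [0, 10, 5, 3, 7, 1, 6, 4, 8, 2, 9]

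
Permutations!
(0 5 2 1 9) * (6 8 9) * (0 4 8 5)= (1 6 5 2)(4 8 9)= [0, 6, 1, 3, 8, 2, 5, 7, 9, 4]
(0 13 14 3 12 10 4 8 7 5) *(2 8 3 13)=(0 2 8 7 5)(3 12 10 4)(13 14)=[2, 1, 8, 12, 3, 0, 6, 5, 7, 9, 4, 11, 10, 14, 13]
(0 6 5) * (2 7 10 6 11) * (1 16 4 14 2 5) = [11, 16, 7, 3, 14, 0, 1, 10, 8, 9, 6, 5, 12, 13, 2, 15, 4] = (0 11 5)(1 16 4 14 2 7 10 6)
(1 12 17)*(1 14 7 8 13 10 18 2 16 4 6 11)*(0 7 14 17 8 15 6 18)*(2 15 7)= (0 2 16 4 18 15 6 11 1 12 8 13 10)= [2, 12, 16, 3, 18, 5, 11, 7, 13, 9, 0, 1, 8, 10, 14, 6, 4, 17, 15]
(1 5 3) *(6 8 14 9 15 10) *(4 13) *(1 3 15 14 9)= [0, 5, 2, 3, 13, 15, 8, 7, 9, 14, 6, 11, 12, 4, 1, 10]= (1 5 15 10 6 8 9 14)(4 13)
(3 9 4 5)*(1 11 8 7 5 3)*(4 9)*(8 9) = (1 11 9 8 7 5)(3 4) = [0, 11, 2, 4, 3, 1, 6, 5, 7, 8, 10, 9]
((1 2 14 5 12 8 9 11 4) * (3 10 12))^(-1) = ((1 2 14 5 3 10 12 8 9 11 4))^(-1) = (1 4 11 9 8 12 10 3 5 14 2)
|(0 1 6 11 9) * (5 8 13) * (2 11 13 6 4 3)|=28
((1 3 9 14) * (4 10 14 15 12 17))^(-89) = (1 3 9 15 12 17 4 10 14)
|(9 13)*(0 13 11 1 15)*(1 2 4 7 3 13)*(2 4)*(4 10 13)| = |(0 1 15)(3 4 7)(9 11 10 13)| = 12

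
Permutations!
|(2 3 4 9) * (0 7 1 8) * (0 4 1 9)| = 8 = |(0 7 9 2 3 1 8 4)|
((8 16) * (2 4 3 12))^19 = (2 12 3 4)(8 16)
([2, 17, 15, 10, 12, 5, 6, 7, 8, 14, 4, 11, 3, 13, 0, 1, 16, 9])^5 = [9, 2, 14, 10, 12, 5, 6, 7, 8, 1, 4, 11, 3, 13, 17, 0, 16, 15]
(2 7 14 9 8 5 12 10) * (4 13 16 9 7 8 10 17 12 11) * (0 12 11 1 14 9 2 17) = (0 12)(1 14 7 9 10 17 11 4 13 16 2 8 5) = [12, 14, 8, 3, 13, 1, 6, 9, 5, 10, 17, 4, 0, 16, 7, 15, 2, 11]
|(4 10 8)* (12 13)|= |(4 10 8)(12 13)|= 6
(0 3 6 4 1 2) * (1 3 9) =[9, 2, 0, 6, 3, 5, 4, 7, 8, 1] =(0 9 1 2)(3 6 4)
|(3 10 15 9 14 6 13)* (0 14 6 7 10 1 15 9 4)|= 11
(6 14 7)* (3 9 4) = (3 9 4)(6 14 7) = [0, 1, 2, 9, 3, 5, 14, 6, 8, 4, 10, 11, 12, 13, 7]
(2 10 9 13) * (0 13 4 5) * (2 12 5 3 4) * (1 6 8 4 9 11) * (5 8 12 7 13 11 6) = (0 11 1 5)(2 10 6 12 8 4 3 9)(7 13) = [11, 5, 10, 9, 3, 0, 12, 13, 4, 2, 6, 1, 8, 7]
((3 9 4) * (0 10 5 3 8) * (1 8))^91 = (0 3 1 10 9 8 5 4)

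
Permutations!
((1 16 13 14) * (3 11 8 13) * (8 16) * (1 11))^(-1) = ((1 8 13 14 11 16 3))^(-1) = (1 3 16 11 14 13 8)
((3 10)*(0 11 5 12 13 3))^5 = ((0 11 5 12 13 3 10))^5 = (0 3 12 11 10 13 5)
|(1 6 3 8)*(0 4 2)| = |(0 4 2)(1 6 3 8)| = 12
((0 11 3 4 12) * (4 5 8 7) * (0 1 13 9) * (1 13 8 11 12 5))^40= ((0 12 13 9)(1 8 7 4 5 11 3))^40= (13)(1 11 4 8 3 5 7)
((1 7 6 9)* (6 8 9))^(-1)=((1 7 8 9))^(-1)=(1 9 8 7)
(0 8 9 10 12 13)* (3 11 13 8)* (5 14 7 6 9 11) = (0 3 5 14 7 6 9 10 12 8 11 13) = [3, 1, 2, 5, 4, 14, 9, 6, 11, 10, 12, 13, 8, 0, 7]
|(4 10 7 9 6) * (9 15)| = 6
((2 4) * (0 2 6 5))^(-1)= (0 5 6 4 2)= ((0 2 4 6 5))^(-1)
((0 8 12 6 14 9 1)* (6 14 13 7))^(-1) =((0 8 12 14 9 1)(6 13 7))^(-1) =(0 1 9 14 12 8)(6 7 13)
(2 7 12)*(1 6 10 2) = (1 6 10 2 7 12) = [0, 6, 7, 3, 4, 5, 10, 12, 8, 9, 2, 11, 1]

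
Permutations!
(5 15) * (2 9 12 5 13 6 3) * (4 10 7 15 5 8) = (2 9 12 8 4 10 7 15 13 6 3) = [0, 1, 9, 2, 10, 5, 3, 15, 4, 12, 7, 11, 8, 6, 14, 13]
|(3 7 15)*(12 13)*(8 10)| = 6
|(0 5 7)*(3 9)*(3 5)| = 5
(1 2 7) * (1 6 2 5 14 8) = (1 5 14 8)(2 7 6) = [0, 5, 7, 3, 4, 14, 2, 6, 1, 9, 10, 11, 12, 13, 8]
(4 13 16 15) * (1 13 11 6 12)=(1 13 16 15 4 11 6 12)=[0, 13, 2, 3, 11, 5, 12, 7, 8, 9, 10, 6, 1, 16, 14, 4, 15]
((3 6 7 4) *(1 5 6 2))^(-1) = (1 2 3 4 7 6 5)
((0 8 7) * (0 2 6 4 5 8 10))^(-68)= (10)(2 8 4)(5 6 7)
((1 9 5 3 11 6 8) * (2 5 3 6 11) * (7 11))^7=(7 11)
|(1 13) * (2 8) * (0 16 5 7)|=|(0 16 5 7)(1 13)(2 8)|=4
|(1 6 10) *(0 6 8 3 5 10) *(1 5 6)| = 10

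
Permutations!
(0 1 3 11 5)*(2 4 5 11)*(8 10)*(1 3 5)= (11)(0 3 2 4 1 5)(8 10)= [3, 5, 4, 2, 1, 0, 6, 7, 10, 9, 8, 11]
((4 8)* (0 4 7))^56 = ((0 4 8 7))^56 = (8)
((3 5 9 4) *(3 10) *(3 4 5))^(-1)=(4 10)(5 9)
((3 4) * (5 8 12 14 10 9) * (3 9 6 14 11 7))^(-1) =((3 4 9 5 8 12 11 7)(6 14 10))^(-1) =(3 7 11 12 8 5 9 4)(6 10 14)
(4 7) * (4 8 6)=(4 7 8 6)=[0, 1, 2, 3, 7, 5, 4, 8, 6]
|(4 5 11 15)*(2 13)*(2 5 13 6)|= 10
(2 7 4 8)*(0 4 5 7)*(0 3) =[4, 1, 3, 0, 8, 7, 6, 5, 2] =(0 4 8 2 3)(5 7)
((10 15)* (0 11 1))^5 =(0 1 11)(10 15)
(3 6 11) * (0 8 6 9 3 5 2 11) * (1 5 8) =[1, 5, 11, 9, 4, 2, 0, 7, 6, 3, 10, 8] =(0 1 5 2 11 8 6)(3 9)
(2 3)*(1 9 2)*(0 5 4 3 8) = (0 5 4 3 1 9 2 8) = [5, 9, 8, 1, 3, 4, 6, 7, 0, 2]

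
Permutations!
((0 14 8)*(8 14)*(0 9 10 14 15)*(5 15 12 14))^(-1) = (0 15 5 10 9 8)(12 14) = ((0 8 9 10 5 15)(12 14))^(-1)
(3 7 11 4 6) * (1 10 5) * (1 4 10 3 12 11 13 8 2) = (1 3 7 13 8 2)(4 6 12 11 10 5) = [0, 3, 1, 7, 6, 4, 12, 13, 2, 9, 5, 10, 11, 8]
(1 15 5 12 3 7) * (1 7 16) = [0, 15, 2, 16, 4, 12, 6, 7, 8, 9, 10, 11, 3, 13, 14, 5, 1] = (1 15 5 12 3 16)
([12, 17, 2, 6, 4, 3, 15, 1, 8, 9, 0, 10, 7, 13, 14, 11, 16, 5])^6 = [3, 11, 2, 12, 4, 0, 7, 15, 8, 9, 5, 17, 6, 13, 14, 1, 16, 10]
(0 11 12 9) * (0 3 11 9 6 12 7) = (0 9 3 11 7)(6 12) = [9, 1, 2, 11, 4, 5, 12, 0, 8, 3, 10, 7, 6]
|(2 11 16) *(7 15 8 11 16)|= 4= |(2 16)(7 15 8 11)|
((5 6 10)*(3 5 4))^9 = ((3 5 6 10 4))^9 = (3 4 10 6 5)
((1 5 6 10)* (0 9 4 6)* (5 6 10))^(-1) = (0 5 6 1 10 4 9)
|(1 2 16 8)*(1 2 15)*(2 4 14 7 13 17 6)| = 18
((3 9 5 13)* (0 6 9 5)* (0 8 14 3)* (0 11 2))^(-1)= ((0 6 9 8 14 3 5 13 11 2))^(-1)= (0 2 11 13 5 3 14 8 9 6)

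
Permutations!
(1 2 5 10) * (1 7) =(1 2 5 10 7) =[0, 2, 5, 3, 4, 10, 6, 1, 8, 9, 7]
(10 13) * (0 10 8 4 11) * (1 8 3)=(0 10 13 3 1 8 4 11)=[10, 8, 2, 1, 11, 5, 6, 7, 4, 9, 13, 0, 12, 3]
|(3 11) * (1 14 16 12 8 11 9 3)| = |(1 14 16 12 8 11)(3 9)| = 6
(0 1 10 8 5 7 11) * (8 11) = [1, 10, 2, 3, 4, 7, 6, 8, 5, 9, 11, 0] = (0 1 10 11)(5 7 8)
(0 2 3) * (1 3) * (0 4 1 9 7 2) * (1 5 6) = (1 3 4 5 6)(2 9 7) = [0, 3, 9, 4, 5, 6, 1, 2, 8, 7]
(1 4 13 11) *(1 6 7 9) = (1 4 13 11 6 7 9) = [0, 4, 2, 3, 13, 5, 7, 9, 8, 1, 10, 6, 12, 11]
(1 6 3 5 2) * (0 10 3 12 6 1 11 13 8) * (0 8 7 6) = (0 10 3 5 2 11 13 7 6 12) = [10, 1, 11, 5, 4, 2, 12, 6, 8, 9, 3, 13, 0, 7]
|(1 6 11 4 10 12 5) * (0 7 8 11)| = |(0 7 8 11 4 10 12 5 1 6)| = 10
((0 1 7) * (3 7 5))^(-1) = ((0 1 5 3 7))^(-1) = (0 7 3 5 1)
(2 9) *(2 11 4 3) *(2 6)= (2 9 11 4 3 6)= [0, 1, 9, 6, 3, 5, 2, 7, 8, 11, 10, 4]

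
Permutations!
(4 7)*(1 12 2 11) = (1 12 2 11)(4 7) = [0, 12, 11, 3, 7, 5, 6, 4, 8, 9, 10, 1, 2]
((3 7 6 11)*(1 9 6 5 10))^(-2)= (1 5 3 6)(7 11 9 10)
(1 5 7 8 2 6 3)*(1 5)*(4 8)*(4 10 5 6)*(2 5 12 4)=(3 6)(4 8 5 7 10 12)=[0, 1, 2, 6, 8, 7, 3, 10, 5, 9, 12, 11, 4]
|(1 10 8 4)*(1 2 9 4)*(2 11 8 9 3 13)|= |(1 10 9 4 11 8)(2 3 13)|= 6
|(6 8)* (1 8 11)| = |(1 8 6 11)| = 4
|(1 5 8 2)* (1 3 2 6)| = 4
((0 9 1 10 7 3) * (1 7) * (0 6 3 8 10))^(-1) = (0 1 10 8 7 9)(3 6)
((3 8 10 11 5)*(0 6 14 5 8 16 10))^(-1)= (0 8 11 10 16 3 5 14 6)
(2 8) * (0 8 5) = (0 8 2 5) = [8, 1, 5, 3, 4, 0, 6, 7, 2]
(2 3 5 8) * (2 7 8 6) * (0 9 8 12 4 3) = (0 9 8 7 12 4 3 5 6 2) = [9, 1, 0, 5, 3, 6, 2, 12, 7, 8, 10, 11, 4]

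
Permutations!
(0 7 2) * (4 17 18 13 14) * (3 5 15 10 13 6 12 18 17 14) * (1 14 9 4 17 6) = (0 7 2)(1 14 17 6 12 18)(3 5 15 10 13)(4 9) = [7, 14, 0, 5, 9, 15, 12, 2, 8, 4, 13, 11, 18, 3, 17, 10, 16, 6, 1]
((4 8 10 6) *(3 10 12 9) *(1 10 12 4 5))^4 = (3 12 9)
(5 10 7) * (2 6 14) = [0, 1, 6, 3, 4, 10, 14, 5, 8, 9, 7, 11, 12, 13, 2] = (2 6 14)(5 10 7)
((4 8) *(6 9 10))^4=(6 9 10)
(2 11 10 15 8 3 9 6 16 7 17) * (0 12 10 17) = (0 12 10 15 8 3 9 6 16 7)(2 11 17) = [12, 1, 11, 9, 4, 5, 16, 0, 3, 6, 15, 17, 10, 13, 14, 8, 7, 2]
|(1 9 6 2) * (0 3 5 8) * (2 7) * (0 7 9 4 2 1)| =8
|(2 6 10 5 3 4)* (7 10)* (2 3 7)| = |(2 6)(3 4)(5 7 10)| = 6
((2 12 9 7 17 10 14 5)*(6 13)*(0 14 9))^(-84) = ((0 14 5 2 12)(6 13)(7 17 10 9))^(-84) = (17)(0 14 5 2 12)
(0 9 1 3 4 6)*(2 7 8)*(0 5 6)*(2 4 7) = (0 9 1 3 7 8 4)(5 6) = [9, 3, 2, 7, 0, 6, 5, 8, 4, 1]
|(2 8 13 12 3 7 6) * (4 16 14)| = 21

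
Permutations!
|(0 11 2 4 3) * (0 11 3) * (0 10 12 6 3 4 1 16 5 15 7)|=13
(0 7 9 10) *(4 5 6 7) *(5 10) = (0 4 10)(5 6 7 9) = [4, 1, 2, 3, 10, 6, 7, 9, 8, 5, 0]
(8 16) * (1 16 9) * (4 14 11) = (1 16 8 9)(4 14 11) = [0, 16, 2, 3, 14, 5, 6, 7, 9, 1, 10, 4, 12, 13, 11, 15, 8]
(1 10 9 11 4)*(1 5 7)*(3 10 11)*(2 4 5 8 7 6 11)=(1 2 4 8 7)(3 10 9)(5 6 11)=[0, 2, 4, 10, 8, 6, 11, 1, 7, 3, 9, 5]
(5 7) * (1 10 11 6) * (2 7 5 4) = (1 10 11 6)(2 7 4) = [0, 10, 7, 3, 2, 5, 1, 4, 8, 9, 11, 6]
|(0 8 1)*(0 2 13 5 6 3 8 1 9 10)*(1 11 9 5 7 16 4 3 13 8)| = 20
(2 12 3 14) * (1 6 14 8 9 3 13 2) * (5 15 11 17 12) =(1 6 14)(2 5 15 11 17 12 13)(3 8 9) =[0, 6, 5, 8, 4, 15, 14, 7, 9, 3, 10, 17, 13, 2, 1, 11, 16, 12]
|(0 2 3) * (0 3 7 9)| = |(0 2 7 9)| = 4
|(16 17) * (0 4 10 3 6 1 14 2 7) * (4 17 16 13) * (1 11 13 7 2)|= 6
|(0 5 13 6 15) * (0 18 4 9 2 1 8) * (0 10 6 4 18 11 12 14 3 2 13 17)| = |(18)(0 5 17)(1 8 10 6 15 11 12 14 3 2)(4 9 13)| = 30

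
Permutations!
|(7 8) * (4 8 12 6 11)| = 6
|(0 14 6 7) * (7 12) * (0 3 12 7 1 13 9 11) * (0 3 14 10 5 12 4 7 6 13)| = 35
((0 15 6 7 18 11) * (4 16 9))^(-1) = (0 11 18 7 6 15)(4 9 16)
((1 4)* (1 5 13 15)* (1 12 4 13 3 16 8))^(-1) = ((1 13 15 12 4 5 3 16 8))^(-1) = (1 8 16 3 5 4 12 15 13)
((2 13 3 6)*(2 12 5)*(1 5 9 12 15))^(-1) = (1 15 6 3 13 2 5)(9 12)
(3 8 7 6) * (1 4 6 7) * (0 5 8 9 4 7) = (0 5 8 1 7)(3 9 4 6) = [5, 7, 2, 9, 6, 8, 3, 0, 1, 4]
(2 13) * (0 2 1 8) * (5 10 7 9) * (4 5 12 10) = (0 2 13 1 8)(4 5)(7 9 12 10) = [2, 8, 13, 3, 5, 4, 6, 9, 0, 12, 7, 11, 10, 1]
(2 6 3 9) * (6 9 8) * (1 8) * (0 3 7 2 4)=(0 3 1 8 6 7 2 9 4)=[3, 8, 9, 1, 0, 5, 7, 2, 6, 4]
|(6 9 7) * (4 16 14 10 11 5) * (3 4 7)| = |(3 4 16 14 10 11 5 7 6 9)| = 10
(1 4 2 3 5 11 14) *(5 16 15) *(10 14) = (1 4 2 3 16 15 5 11 10 14) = [0, 4, 3, 16, 2, 11, 6, 7, 8, 9, 14, 10, 12, 13, 1, 5, 15]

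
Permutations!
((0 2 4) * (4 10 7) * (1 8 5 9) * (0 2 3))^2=((0 3)(1 8 5 9)(2 10 7 4))^2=(1 5)(2 7)(4 10)(8 9)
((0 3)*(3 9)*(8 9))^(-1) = ((0 8 9 3))^(-1) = (0 3 9 8)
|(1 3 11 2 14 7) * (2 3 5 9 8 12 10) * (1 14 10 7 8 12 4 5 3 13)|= |(1 3 11 13)(2 10)(4 5 9 12 7 14 8)|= 28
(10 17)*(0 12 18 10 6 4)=[12, 1, 2, 3, 0, 5, 4, 7, 8, 9, 17, 11, 18, 13, 14, 15, 16, 6, 10]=(0 12 18 10 17 6 4)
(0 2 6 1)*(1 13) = [2, 0, 6, 3, 4, 5, 13, 7, 8, 9, 10, 11, 12, 1] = (0 2 6 13 1)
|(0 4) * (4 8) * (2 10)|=|(0 8 4)(2 10)|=6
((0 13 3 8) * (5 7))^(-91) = (0 13 3 8)(5 7)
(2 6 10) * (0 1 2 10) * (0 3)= (10)(0 1 2 6 3)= [1, 2, 6, 0, 4, 5, 3, 7, 8, 9, 10]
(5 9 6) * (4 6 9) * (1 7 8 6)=(9)(1 7 8 6 5 4)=[0, 7, 2, 3, 1, 4, 5, 8, 6, 9]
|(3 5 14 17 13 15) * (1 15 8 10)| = |(1 15 3 5 14 17 13 8 10)| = 9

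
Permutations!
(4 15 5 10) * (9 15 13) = (4 13 9 15 5 10) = [0, 1, 2, 3, 13, 10, 6, 7, 8, 15, 4, 11, 12, 9, 14, 5]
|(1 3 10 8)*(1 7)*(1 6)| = |(1 3 10 8 7 6)| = 6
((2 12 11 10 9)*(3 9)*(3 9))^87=(2 11 9 12 10)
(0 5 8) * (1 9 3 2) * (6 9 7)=(0 5 8)(1 7 6 9 3 2)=[5, 7, 1, 2, 4, 8, 9, 6, 0, 3]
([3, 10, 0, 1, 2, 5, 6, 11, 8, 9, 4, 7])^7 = (0 3 1 10 4 2)(7 11)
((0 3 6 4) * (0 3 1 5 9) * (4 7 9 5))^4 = (0 6 1 7 4 9 3)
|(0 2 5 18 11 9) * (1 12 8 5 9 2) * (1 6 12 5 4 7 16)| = |(0 6 12 8 4 7 16 1 5 18 11 2 9)| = 13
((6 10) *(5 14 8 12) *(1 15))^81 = ((1 15)(5 14 8 12)(6 10))^81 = (1 15)(5 14 8 12)(6 10)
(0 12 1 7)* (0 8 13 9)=(0 12 1 7 8 13 9)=[12, 7, 2, 3, 4, 5, 6, 8, 13, 0, 10, 11, 1, 9]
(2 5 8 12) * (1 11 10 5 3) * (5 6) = [0, 11, 3, 1, 4, 8, 5, 7, 12, 9, 6, 10, 2] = (1 11 10 6 5 8 12 2 3)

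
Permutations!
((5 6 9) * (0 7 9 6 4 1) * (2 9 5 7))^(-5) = ((0 2 9 7 5 4 1))^(-5) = (0 9 5 1 2 7 4)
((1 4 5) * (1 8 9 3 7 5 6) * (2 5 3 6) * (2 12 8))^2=(1 12 9)(4 8 6)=((1 4 12 8 9 6)(2 5)(3 7))^2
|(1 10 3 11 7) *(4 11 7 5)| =12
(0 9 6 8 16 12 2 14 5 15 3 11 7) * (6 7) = (0 9 7)(2 14 5 15 3 11 6 8 16 12) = [9, 1, 14, 11, 4, 15, 8, 0, 16, 7, 10, 6, 2, 13, 5, 3, 12]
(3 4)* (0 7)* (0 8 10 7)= (3 4)(7 8 10)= [0, 1, 2, 4, 3, 5, 6, 8, 10, 9, 7]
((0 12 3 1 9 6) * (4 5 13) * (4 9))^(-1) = (0 6 9 13 5 4 1 3 12)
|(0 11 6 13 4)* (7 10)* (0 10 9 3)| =|(0 11 6 13 4 10 7 9 3)| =9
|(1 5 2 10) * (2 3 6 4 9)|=8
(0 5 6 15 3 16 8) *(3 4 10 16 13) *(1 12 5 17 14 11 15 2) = (0 17 14 11 15 4 10 16 8)(1 12 5 6 2)(3 13) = [17, 12, 1, 13, 10, 6, 2, 7, 0, 9, 16, 15, 5, 3, 11, 4, 8, 14]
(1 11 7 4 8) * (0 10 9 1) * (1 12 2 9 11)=(0 10 11 7 4 8)(2 9 12)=[10, 1, 9, 3, 8, 5, 6, 4, 0, 12, 11, 7, 2]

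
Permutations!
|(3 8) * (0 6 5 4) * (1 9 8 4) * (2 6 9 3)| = |(0 9 8 2 6 5 1 3 4)| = 9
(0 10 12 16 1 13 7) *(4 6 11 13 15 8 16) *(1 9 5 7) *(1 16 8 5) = (0 10 12 4 6 11 13 16 9 1 15 5 7) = [10, 15, 2, 3, 6, 7, 11, 0, 8, 1, 12, 13, 4, 16, 14, 5, 9]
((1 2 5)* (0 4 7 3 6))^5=(7)(1 5 2)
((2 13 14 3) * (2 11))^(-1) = (2 11 3 14 13)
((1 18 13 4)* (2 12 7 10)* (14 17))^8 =(18)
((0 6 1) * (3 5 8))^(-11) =(0 6 1)(3 5 8)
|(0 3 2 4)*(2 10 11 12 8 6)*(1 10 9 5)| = |(0 3 9 5 1 10 11 12 8 6 2 4)| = 12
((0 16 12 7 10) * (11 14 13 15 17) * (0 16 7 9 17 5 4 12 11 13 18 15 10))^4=((0 7)(4 12 9 17 13 10 16 11 14 18 15 5))^4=(4 13 14)(5 17 11)(9 16 15)(10 18 12)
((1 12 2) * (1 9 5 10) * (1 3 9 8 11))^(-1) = (1 11 8 2 12)(3 10 5 9)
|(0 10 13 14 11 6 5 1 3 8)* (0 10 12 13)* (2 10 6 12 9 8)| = |(0 9 8 6 5 1 3 2 10)(11 12 13 14)| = 36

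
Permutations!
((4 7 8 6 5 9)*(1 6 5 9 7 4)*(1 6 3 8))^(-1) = (1 7 5 8 3)(6 9)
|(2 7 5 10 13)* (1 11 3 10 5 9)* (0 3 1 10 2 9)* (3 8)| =|(0 8 3 2 7)(1 11)(9 10 13)| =30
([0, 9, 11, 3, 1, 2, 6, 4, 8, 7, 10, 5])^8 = (2 5 11)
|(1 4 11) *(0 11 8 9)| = 6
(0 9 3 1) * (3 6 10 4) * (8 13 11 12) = [9, 0, 2, 1, 3, 5, 10, 7, 13, 6, 4, 12, 8, 11] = (0 9 6 10 4 3 1)(8 13 11 12)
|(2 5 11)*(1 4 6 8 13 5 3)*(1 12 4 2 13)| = 21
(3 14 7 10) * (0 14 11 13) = [14, 1, 2, 11, 4, 5, 6, 10, 8, 9, 3, 13, 12, 0, 7] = (0 14 7 10 3 11 13)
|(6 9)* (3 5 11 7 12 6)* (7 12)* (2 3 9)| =6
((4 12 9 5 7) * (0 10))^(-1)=((0 10)(4 12 9 5 7))^(-1)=(0 10)(4 7 5 9 12)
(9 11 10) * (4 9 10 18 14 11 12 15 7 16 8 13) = (4 9 12 15 7 16 8 13)(11 18 14) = [0, 1, 2, 3, 9, 5, 6, 16, 13, 12, 10, 18, 15, 4, 11, 7, 8, 17, 14]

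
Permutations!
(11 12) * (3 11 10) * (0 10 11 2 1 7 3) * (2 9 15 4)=(0 10)(1 7 3 9 15 4 2)(11 12)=[10, 7, 1, 9, 2, 5, 6, 3, 8, 15, 0, 12, 11, 13, 14, 4]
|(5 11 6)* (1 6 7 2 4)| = 7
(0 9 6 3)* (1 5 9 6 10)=(0 6 3)(1 5 9 10)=[6, 5, 2, 0, 4, 9, 3, 7, 8, 10, 1]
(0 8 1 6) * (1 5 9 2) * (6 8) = [6, 8, 1, 3, 4, 9, 0, 7, 5, 2] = (0 6)(1 8 5 9 2)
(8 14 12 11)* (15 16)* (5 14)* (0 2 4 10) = (0 2 4 10)(5 14 12 11 8)(15 16) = [2, 1, 4, 3, 10, 14, 6, 7, 5, 9, 0, 8, 11, 13, 12, 16, 15]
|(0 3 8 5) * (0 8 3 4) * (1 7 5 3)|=|(0 4)(1 7 5 8 3)|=10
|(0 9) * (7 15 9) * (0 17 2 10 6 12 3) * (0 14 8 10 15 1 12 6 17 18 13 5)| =15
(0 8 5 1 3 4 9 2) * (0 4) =(0 8 5 1 3)(2 4 9) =[8, 3, 4, 0, 9, 1, 6, 7, 5, 2]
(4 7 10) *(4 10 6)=(10)(4 7 6)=[0, 1, 2, 3, 7, 5, 4, 6, 8, 9, 10]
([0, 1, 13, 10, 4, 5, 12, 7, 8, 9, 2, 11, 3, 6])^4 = (2 3 6)(10 12 13)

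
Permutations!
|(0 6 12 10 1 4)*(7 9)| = |(0 6 12 10 1 4)(7 9)| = 6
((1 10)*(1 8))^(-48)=((1 10 8))^(-48)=(10)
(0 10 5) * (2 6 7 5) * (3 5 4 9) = (0 10 2 6 7 4 9 3 5) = [10, 1, 6, 5, 9, 0, 7, 4, 8, 3, 2]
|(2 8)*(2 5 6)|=4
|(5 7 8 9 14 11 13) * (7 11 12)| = |(5 11 13)(7 8 9 14 12)| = 15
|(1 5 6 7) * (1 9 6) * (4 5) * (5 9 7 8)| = 6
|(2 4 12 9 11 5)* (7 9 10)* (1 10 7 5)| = |(1 10 5 2 4 12 7 9 11)| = 9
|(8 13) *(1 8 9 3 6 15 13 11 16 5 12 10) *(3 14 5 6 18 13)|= 14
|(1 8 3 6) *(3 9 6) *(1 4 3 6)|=|(1 8 9)(3 6 4)|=3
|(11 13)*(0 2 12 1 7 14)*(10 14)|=14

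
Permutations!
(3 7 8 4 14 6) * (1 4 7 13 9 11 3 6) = (1 4 14)(3 13 9 11)(7 8) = [0, 4, 2, 13, 14, 5, 6, 8, 7, 11, 10, 3, 12, 9, 1]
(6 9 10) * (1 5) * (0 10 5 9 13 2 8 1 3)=[10, 9, 8, 0, 4, 3, 13, 7, 1, 5, 6, 11, 12, 2]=(0 10 6 13 2 8 1 9 5 3)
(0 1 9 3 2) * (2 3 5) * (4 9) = (0 1 4 9 5 2) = [1, 4, 0, 3, 9, 2, 6, 7, 8, 5]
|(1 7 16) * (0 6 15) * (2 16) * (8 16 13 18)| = 21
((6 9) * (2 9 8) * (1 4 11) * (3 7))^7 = (1 4 11)(2 8 6 9)(3 7)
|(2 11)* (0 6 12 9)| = 4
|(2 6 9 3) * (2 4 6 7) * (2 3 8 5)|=|(2 7 3 4 6 9 8 5)|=8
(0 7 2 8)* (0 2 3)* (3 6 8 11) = (0 7 6 8 2 11 3) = [7, 1, 11, 0, 4, 5, 8, 6, 2, 9, 10, 3]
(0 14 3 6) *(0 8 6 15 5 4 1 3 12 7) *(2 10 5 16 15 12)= [14, 3, 10, 12, 1, 4, 8, 0, 6, 9, 5, 11, 7, 13, 2, 16, 15]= (0 14 2 10 5 4 1 3 12 7)(6 8)(15 16)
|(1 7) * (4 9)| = |(1 7)(4 9)| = 2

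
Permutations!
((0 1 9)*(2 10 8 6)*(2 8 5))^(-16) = ((0 1 9)(2 10 5)(6 8))^(-16) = (0 9 1)(2 5 10)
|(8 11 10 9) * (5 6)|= |(5 6)(8 11 10 9)|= 4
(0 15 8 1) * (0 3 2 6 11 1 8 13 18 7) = [15, 3, 6, 2, 4, 5, 11, 0, 8, 9, 10, 1, 12, 18, 14, 13, 16, 17, 7] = (0 15 13 18 7)(1 3 2 6 11)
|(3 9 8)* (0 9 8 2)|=|(0 9 2)(3 8)|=6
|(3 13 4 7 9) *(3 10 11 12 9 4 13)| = 4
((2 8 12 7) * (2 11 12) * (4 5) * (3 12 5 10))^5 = (2 8)(3 4 11 12 10 5 7)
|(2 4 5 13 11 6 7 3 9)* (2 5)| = 14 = |(2 4)(3 9 5 13 11 6 7)|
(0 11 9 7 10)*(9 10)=(0 11 10)(7 9)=[11, 1, 2, 3, 4, 5, 6, 9, 8, 7, 0, 10]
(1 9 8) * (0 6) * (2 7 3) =(0 6)(1 9 8)(2 7 3) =[6, 9, 7, 2, 4, 5, 0, 3, 1, 8]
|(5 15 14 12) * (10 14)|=5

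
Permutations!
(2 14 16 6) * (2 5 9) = (2 14 16 6 5 9) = [0, 1, 14, 3, 4, 9, 5, 7, 8, 2, 10, 11, 12, 13, 16, 15, 6]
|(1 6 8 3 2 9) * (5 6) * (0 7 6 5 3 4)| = |(0 7 6 8 4)(1 3 2 9)| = 20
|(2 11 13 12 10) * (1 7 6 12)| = |(1 7 6 12 10 2 11 13)| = 8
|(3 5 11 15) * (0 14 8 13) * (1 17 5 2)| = 28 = |(0 14 8 13)(1 17 5 11 15 3 2)|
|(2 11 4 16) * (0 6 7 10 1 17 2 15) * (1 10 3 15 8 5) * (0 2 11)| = 42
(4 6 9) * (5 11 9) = (4 6 5 11 9) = [0, 1, 2, 3, 6, 11, 5, 7, 8, 4, 10, 9]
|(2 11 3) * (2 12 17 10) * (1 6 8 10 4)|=10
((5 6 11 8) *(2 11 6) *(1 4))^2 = ((1 4)(2 11 8 5))^2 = (2 8)(5 11)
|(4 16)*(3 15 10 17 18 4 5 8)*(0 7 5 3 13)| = |(0 7 5 8 13)(3 15 10 17 18 4 16)| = 35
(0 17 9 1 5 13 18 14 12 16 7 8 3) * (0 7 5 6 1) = (0 17 9)(1 6)(3 7 8)(5 13 18 14 12 16) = [17, 6, 2, 7, 4, 13, 1, 8, 3, 0, 10, 11, 16, 18, 12, 15, 5, 9, 14]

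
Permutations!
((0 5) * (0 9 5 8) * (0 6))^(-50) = ((0 8 6)(5 9))^(-50) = (9)(0 8 6)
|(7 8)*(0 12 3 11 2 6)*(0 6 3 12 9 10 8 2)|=8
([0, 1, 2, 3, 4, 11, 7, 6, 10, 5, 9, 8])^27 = [0, 1, 2, 3, 4, 8, 7, 6, 9, 11, 5, 10]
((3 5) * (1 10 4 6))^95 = (1 6 4 10)(3 5)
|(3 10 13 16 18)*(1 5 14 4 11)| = 5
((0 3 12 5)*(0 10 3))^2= (3 5)(10 12)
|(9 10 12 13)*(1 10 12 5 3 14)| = |(1 10 5 3 14)(9 12 13)| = 15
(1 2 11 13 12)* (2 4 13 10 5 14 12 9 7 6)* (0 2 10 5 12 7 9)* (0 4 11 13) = (0 2 13 4)(1 11 5 14 7 6 10 12) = [2, 11, 13, 3, 0, 14, 10, 6, 8, 9, 12, 5, 1, 4, 7]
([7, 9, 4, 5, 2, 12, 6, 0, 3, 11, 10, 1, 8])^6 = [0, 1, 2, 12, 4, 8, 6, 7, 5, 9, 10, 11, 3]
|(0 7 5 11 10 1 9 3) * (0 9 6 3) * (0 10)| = 20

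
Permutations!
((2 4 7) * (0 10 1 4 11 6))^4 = (0 7)(1 11)(2 10)(4 6)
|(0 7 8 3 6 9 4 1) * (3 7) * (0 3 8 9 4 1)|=8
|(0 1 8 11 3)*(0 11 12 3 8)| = |(0 1)(3 11 8 12)| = 4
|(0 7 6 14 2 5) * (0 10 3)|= 8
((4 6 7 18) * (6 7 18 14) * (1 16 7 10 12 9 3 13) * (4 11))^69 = ((1 16 7 14 6 18 11 4 10 12 9 3 13))^69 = (1 6 10 13 14 4 3 7 11 9 16 18 12)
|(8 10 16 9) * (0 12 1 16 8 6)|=|(0 12 1 16 9 6)(8 10)|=6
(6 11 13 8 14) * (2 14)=(2 14 6 11 13 8)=[0, 1, 14, 3, 4, 5, 11, 7, 2, 9, 10, 13, 12, 8, 6]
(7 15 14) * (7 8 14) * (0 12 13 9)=[12, 1, 2, 3, 4, 5, 6, 15, 14, 0, 10, 11, 13, 9, 8, 7]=(0 12 13 9)(7 15)(8 14)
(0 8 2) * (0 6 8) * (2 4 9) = (2 6 8 4 9) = [0, 1, 6, 3, 9, 5, 8, 7, 4, 2]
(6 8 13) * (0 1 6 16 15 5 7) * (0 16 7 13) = [1, 6, 2, 3, 4, 13, 8, 16, 0, 9, 10, 11, 12, 7, 14, 5, 15] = (0 1 6 8)(5 13 7 16 15)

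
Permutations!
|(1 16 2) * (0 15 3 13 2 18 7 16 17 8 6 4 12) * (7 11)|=|(0 15 3 13 2 1 17 8 6 4 12)(7 16 18 11)|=44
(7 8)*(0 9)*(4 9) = [4, 1, 2, 3, 9, 5, 6, 8, 7, 0] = (0 4 9)(7 8)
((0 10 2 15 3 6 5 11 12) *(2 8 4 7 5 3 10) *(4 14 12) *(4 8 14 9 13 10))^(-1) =(0 12 14 10 13 9 8 11 5 7 4 15 2)(3 6)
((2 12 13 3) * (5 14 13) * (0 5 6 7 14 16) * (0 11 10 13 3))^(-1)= (0 13 10 11 16 5)(2 3 14 7 6 12)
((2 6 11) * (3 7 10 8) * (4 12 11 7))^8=((2 6 7 10 8 3 4 12 11))^8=(2 11 12 4 3 8 10 7 6)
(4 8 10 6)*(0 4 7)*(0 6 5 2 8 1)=(0 4 1)(2 8 10 5)(6 7)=[4, 0, 8, 3, 1, 2, 7, 6, 10, 9, 5]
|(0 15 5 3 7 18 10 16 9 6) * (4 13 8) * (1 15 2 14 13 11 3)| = |(0 2 14 13 8 4 11 3 7 18 10 16 9 6)(1 15 5)| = 42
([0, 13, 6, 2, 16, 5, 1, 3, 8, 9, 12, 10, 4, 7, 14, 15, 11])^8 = [0, 7, 1, 6, 10, 5, 13, 2, 8, 9, 16, 4, 11, 3, 14, 15, 12]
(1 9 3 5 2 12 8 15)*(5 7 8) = [0, 9, 12, 7, 4, 2, 6, 8, 15, 3, 10, 11, 5, 13, 14, 1] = (1 9 3 7 8 15)(2 12 5)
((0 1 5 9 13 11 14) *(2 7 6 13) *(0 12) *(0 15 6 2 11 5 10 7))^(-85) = ((0 1 10 7 2)(5 9 11 14 12 15 6 13))^(-85) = (5 14 6 9 12 13 11 15)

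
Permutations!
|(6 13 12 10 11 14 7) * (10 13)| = |(6 10 11 14 7)(12 13)| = 10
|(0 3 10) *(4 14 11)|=|(0 3 10)(4 14 11)|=3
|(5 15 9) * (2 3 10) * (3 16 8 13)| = |(2 16 8 13 3 10)(5 15 9)| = 6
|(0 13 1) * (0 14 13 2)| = |(0 2)(1 14 13)| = 6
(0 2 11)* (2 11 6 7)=[11, 1, 6, 3, 4, 5, 7, 2, 8, 9, 10, 0]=(0 11)(2 6 7)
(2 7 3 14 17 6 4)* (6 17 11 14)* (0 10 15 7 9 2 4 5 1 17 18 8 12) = (0 10 15 7 3 6 5 1 17 18 8 12)(2 9)(11 14) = [10, 17, 9, 6, 4, 1, 5, 3, 12, 2, 15, 14, 0, 13, 11, 7, 16, 18, 8]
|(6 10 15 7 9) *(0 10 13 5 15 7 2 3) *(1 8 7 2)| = |(0 10 2 3)(1 8 7 9 6 13 5 15)| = 8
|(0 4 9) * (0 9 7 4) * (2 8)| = 2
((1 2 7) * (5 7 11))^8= (1 5 2 7 11)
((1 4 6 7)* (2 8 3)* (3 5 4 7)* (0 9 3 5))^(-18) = (0 3 8 9 2)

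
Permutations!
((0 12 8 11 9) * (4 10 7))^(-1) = ((0 12 8 11 9)(4 10 7))^(-1) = (0 9 11 8 12)(4 7 10)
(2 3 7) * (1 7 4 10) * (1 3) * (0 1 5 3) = [1, 7, 5, 4, 10, 3, 6, 2, 8, 9, 0] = (0 1 7 2 5 3 4 10)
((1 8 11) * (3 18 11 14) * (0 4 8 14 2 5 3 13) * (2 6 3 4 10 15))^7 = (0 6)(1 5)(2 11)(3 10)(4 14)(8 13)(15 18)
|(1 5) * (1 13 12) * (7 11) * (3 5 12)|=6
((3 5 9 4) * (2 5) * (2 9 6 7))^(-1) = ((2 5 6 7)(3 9 4))^(-1) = (2 7 6 5)(3 4 9)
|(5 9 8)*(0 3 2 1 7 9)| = |(0 3 2 1 7 9 8 5)| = 8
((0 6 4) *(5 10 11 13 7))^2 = ((0 6 4)(5 10 11 13 7))^2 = (0 4 6)(5 11 7 10 13)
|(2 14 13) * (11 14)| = 4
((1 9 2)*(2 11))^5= (1 9 11 2)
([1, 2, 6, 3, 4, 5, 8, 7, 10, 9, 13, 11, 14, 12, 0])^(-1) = (0 14 12 13 10 8 6 2 1)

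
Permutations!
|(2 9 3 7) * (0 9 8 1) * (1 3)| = 12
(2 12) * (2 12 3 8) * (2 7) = (12)(2 3 8 7) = [0, 1, 3, 8, 4, 5, 6, 2, 7, 9, 10, 11, 12]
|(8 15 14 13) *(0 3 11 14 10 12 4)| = |(0 3 11 14 13 8 15 10 12 4)| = 10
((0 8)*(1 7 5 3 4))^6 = (8)(1 7 5 3 4)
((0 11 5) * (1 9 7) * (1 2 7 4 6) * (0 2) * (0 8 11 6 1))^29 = (0 6)(1 4 9)(2 5 11 8 7)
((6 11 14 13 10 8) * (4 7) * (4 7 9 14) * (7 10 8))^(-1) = (4 11 6 8 13 14 9)(7 10)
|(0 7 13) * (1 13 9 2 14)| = 7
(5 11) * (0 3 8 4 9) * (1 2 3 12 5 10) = [12, 2, 3, 8, 9, 11, 6, 7, 4, 0, 1, 10, 5] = (0 12 5 11 10 1 2 3 8 4 9)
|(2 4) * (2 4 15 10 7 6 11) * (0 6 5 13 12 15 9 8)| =|(0 6 11 2 9 8)(5 13 12 15 10 7)| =6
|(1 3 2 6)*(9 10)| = |(1 3 2 6)(9 10)| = 4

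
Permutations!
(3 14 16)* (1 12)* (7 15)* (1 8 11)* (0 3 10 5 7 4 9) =[3, 12, 2, 14, 9, 7, 6, 15, 11, 0, 5, 1, 8, 13, 16, 4, 10] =(0 3 14 16 10 5 7 15 4 9)(1 12 8 11)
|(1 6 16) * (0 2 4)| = 3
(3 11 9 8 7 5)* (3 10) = (3 11 9 8 7 5 10) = [0, 1, 2, 11, 4, 10, 6, 5, 7, 8, 3, 9]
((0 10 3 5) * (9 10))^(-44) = ((0 9 10 3 5))^(-44) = (0 9 10 3 5)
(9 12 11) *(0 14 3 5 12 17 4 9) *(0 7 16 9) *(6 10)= (0 14 3 5 12 11 7 16 9 17 4)(6 10)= [14, 1, 2, 5, 0, 12, 10, 16, 8, 17, 6, 7, 11, 13, 3, 15, 9, 4]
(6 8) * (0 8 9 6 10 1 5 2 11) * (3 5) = (0 8 10 1 3 5 2 11)(6 9) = [8, 3, 11, 5, 4, 2, 9, 7, 10, 6, 1, 0]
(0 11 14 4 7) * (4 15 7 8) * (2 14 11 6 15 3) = [6, 1, 14, 2, 8, 5, 15, 0, 4, 9, 10, 11, 12, 13, 3, 7] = (0 6 15 7)(2 14 3)(4 8)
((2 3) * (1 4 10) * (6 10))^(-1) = (1 10 6 4)(2 3)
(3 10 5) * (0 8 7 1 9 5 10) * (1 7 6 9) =[8, 1, 2, 0, 4, 3, 9, 7, 6, 5, 10] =(10)(0 8 6 9 5 3)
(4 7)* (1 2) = [0, 2, 1, 3, 7, 5, 6, 4] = (1 2)(4 7)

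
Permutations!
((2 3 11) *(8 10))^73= ((2 3 11)(8 10))^73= (2 3 11)(8 10)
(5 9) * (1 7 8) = (1 7 8)(5 9) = [0, 7, 2, 3, 4, 9, 6, 8, 1, 5]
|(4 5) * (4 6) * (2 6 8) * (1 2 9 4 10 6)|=4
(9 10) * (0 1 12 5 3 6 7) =(0 1 12 5 3 6 7)(9 10) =[1, 12, 2, 6, 4, 3, 7, 0, 8, 10, 9, 11, 5]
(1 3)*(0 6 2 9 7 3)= [6, 0, 9, 1, 4, 5, 2, 3, 8, 7]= (0 6 2 9 7 3 1)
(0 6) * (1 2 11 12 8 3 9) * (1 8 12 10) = (12)(0 6)(1 2 11 10)(3 9 8) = [6, 2, 11, 9, 4, 5, 0, 7, 3, 8, 1, 10, 12]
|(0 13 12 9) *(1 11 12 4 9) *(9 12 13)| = 10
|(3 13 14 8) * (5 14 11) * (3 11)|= 4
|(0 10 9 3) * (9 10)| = 3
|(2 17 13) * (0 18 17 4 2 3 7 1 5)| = |(0 18 17 13 3 7 1 5)(2 4)| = 8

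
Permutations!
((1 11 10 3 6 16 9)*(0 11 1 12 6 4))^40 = ((0 11 10 3 4)(6 16 9 12))^40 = (16)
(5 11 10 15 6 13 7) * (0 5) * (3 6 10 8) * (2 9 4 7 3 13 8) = [5, 1, 9, 6, 7, 11, 8, 0, 13, 4, 15, 2, 12, 3, 14, 10] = (0 5 11 2 9 4 7)(3 6 8 13)(10 15)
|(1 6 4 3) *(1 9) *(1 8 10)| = 7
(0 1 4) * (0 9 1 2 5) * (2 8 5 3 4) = [8, 2, 3, 4, 9, 0, 6, 7, 5, 1] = (0 8 5)(1 2 3 4 9)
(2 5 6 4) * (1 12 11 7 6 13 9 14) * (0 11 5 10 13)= (0 11 7 6 4 2 10 13 9 14 1 12 5)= [11, 12, 10, 3, 2, 0, 4, 6, 8, 14, 13, 7, 5, 9, 1]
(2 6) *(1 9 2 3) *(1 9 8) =[0, 8, 6, 9, 4, 5, 3, 7, 1, 2] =(1 8)(2 6 3 9)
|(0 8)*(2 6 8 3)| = |(0 3 2 6 8)| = 5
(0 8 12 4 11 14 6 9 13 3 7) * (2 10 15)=(0 8 12 4 11 14 6 9 13 3 7)(2 10 15)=[8, 1, 10, 7, 11, 5, 9, 0, 12, 13, 15, 14, 4, 3, 6, 2]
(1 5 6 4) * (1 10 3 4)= [0, 5, 2, 4, 10, 6, 1, 7, 8, 9, 3]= (1 5 6)(3 4 10)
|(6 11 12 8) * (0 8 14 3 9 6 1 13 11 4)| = |(0 8 1 13 11 12 14 3 9 6 4)| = 11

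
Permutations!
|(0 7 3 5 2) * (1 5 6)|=|(0 7 3 6 1 5 2)|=7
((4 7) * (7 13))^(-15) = ((4 13 7))^(-15) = (13)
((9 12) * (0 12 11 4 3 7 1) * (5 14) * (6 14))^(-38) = ((0 12 9 11 4 3 7 1)(5 6 14))^(-38) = (0 9 4 7)(1 12 11 3)(5 6 14)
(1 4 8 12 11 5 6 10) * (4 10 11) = (1 10)(4 8 12)(5 6 11) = [0, 10, 2, 3, 8, 6, 11, 7, 12, 9, 1, 5, 4]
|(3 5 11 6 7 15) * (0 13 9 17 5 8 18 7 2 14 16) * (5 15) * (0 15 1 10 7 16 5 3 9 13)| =10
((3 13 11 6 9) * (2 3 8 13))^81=(2 3)(6 9 8 13 11)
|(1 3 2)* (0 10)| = 6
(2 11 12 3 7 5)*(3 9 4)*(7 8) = (2 11 12 9 4 3 8 7 5) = [0, 1, 11, 8, 3, 2, 6, 5, 7, 4, 10, 12, 9]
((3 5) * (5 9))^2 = ((3 9 5))^2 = (3 5 9)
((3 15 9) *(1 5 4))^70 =((1 5 4)(3 15 9))^70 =(1 5 4)(3 15 9)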